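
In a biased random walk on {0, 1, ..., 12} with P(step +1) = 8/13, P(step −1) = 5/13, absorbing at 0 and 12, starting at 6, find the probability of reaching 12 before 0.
P(hit 12 before 0) = (1 − (5/8)^6) / (1 − (5/8)^12) = 262144/277769

Let u_k denote P(reach 12 before 0 | start at k). Boundary: u_0 = 0, u_12 = 1. Recurrence: u_k = 8/13·u_{k+1} + 5/13·u_{k-1} for 1 ≤ k ≤ 11. Try u_k = A + B·r^k with r = q/p = (5/13)/(8/13) = 5/8. Substitution satisfies the recurrence; boundary conditions give:
  u_k = (1 − r^k) / (1 − r^N) = (1 − (5/8)^6) / (1 − (5/8)^12) = 262144/277769.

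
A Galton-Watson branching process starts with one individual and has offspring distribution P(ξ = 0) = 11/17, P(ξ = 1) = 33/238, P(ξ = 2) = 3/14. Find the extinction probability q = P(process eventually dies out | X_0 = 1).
q = 1

Mean offspring μ = 0·11/17 + 1·33/238 + 2·3/14 = 135/238 ≤ 1. For μ ≤ 1 with offspring not concentrated at 1, the Galton-Watson process goes extinct almost surely, so q = 1.
(Algebraic check: The pgf is f(s) = 11/17 + 33/238·s + 3/14·s². The extinction probability q is the smallest fixed point of f in [0, 1]. Setting s = f(s):
  3/14·s² + (33/238 − 1)·s + 11/17 = 0
  3/14·s² − (11/17 + 3/14)·s + 11/17 = 0
which factors as (s − 1)·(3/14·s − 11/17) = 0, giving roots s = 1 and s = (11/17)/(3/14) = 154/51. Since 154/51 ≥ 1, the smallest root in [0, 1] is s = 1.)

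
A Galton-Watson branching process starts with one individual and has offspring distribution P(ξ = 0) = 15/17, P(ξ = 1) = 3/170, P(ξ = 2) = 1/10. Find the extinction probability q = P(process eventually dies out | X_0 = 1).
q = 1

Mean offspring μ = 0·15/17 + 1·3/170 + 2·1/10 = 37/170 ≤ 1. For μ ≤ 1 with offspring not concentrated at 1, the Galton-Watson process goes extinct almost surely, so q = 1.
(Algebraic check: The pgf is f(s) = 15/17 + 3/170·s + 1/10·s². The extinction probability q is the smallest fixed point of f in [0, 1]. Setting s = f(s):
  1/10·s² + (3/170 − 1)·s + 15/17 = 0
  1/10·s² − (15/17 + 1/10)·s + 15/17 = 0
which factors as (s − 1)·(1/10·s − 15/17) = 0, giving roots s = 1 and s = (15/17)/(1/10) = 150/17. Since 150/17 ≥ 1, the smallest root in [0, 1] is s = 1.)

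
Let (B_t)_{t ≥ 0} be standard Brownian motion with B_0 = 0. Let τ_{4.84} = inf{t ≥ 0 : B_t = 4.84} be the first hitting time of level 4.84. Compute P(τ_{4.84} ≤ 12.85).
P(τ_{4.84} ≤ 12.85) = 2(1 − Φ(4.84/√12.85)) = 2(1 − Φ(1.3502)) ≈ 0.1770

By the reflection principle for standard BM, P(τ_b ≤ t) = 2 · P(B_t ≥ b). Since B_t ~ N(0, t), P(B_t ≥ 4.84) = 1 − Φ(4.84/√t) = 1 − Φ(4.84/√12.85) = 1 − Φ(1.3502) ≈ 0.08848. Doubling: P(τ_{4.84} ≤ 12.85) ≈ 2 · 0.08848 = 0.17696 ≈ 0.1770.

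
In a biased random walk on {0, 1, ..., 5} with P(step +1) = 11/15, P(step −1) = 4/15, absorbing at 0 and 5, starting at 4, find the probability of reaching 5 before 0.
P(hit 5 before 0) = (1 − (4/11)^4) / (1 − (4/11)^5) = 22605/22861

Let u_k denote P(reach 5 before 0 | start at k). Boundary: u_0 = 0, u_5 = 1. Recurrence: u_k = 11/15·u_{k+1} + 4/15·u_{k-1} for 1 ≤ k ≤ 4. Try u_k = A + B·r^k with r = q/p = (4/15)/(11/15) = 4/11. Substitution satisfies the recurrence; boundary conditions give:
  u_k = (1 − r^k) / (1 − r^N) = (1 − (4/11)^4) / (1 − (4/11)^5) = 22605/22861.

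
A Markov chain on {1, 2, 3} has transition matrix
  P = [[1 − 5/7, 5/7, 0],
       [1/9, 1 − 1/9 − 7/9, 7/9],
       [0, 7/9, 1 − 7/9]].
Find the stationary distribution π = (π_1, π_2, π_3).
π = (7/97, 45/97, 45/97)

This is a birth-death chain on three states, which satisfies detailed balance: π_1 · P_{12} = π_2 · P_{21} and π_2 · P_{23} = π_3 · P_{32}.
From π_1 · 5/7 = π_2 · 1/9: π_2/π_1 = (5/7)/(1/9) = 45/7.
From π_2 · 7/9 = π_3 · 7/9: π_3/π_2 = (7/9)/(7/9) = 1.
Take π_1 proportional to 1; then unnormalized π = (1, 45/7, 45/7). Normalize by dividing by the sum 97/7:
  π = (7/97, 45/97, 45/97).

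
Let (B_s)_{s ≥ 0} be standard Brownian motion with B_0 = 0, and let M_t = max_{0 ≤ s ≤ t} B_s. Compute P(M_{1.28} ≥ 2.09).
P(M_{1.28} ≥ 2.09) = 2·P(B_{1.28} ≥ 2.09) = 2(1 − Φ(2.09/√1.28)) ≈ 0.0647

By the reflection principle for Brownian motion, P(M_t ≥ a) = 2 · P(B_t ≥ a) for a ≥ 0. Since B_t ~ N(0, t), P(B_t ≥ 2.09) = 1 − Φ(2.09/√t) = 1 − Φ(2.09/√1.28) = 1 − Φ(1.8473). So
  P(M_{1.28} ≥ 2.09) = 2(1 − Φ(1.8473)) ≈ 0.0647.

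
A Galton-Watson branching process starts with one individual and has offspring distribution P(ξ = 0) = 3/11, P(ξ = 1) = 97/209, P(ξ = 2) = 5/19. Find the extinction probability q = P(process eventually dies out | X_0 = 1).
q = 1

Mean offspring μ = 0·3/11 + 1·97/209 + 2·5/19 = 207/209 ≤ 1. For μ ≤ 1 with offspring not concentrated at 1, the Galton-Watson process goes extinct almost surely, so q = 1.
(Algebraic check: The pgf is f(s) = 3/11 + 97/209·s + 5/19·s². The extinction probability q is the smallest fixed point of f in [0, 1]. Setting s = f(s):
  5/19·s² + (97/209 − 1)·s + 3/11 = 0
  5/19·s² − (3/11 + 5/19)·s + 3/11 = 0
which factors as (s − 1)·(5/19·s − 3/11) = 0, giving roots s = 1 and s = (3/11)/(5/19) = 57/55. Since 57/55 ≥ 1, the smallest root in [0, 1] is s = 1.)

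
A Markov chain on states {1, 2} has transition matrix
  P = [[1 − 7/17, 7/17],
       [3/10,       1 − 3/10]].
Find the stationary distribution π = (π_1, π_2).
π_1 = 51/121, π_2 = 70/121

Solve πP = π with π_1 + π_2 = 1. From πP = π: π_1 · (1 − 7/17) + π_2 · 3/10 = π_1 ⇒ π_2 · 3/10 = π_1 · 7/17 ⇒ π_2/π_1 = (7/17)/(3/10) = 70/51. Together with π_1 + π_2 = 1:
  π_1 = (3/10)/(7/17 + 3/10) = (3/10)/(121/170) = 51/121,
  π_2 = (7/17)/(7/17 + 3/10) = (7/17)/(121/170) = 70/121.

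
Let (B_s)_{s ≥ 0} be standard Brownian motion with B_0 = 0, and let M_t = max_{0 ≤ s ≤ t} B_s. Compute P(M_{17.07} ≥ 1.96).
P(M_{17.07} ≥ 1.96) = 2·P(B_{17.07} ≥ 1.96) = 2(1 − Φ(1.96/√17.07)) ≈ 0.6352

By the reflection principle for Brownian motion, P(M_t ≥ a) = 2 · P(B_t ≥ a) for a ≥ 0. Since B_t ~ N(0, t), P(B_t ≥ 1.96) = 1 − Φ(1.96/√t) = 1 − Φ(1.96/√17.07) = 1 − Φ(0.4744). So
  P(M_{17.07} ≥ 1.96) = 2(1 − Φ(0.4744)) ≈ 0.6352.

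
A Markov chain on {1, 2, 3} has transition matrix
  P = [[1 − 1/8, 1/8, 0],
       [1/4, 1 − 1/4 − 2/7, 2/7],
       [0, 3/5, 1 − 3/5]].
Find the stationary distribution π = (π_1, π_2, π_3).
π = (42/73, 21/73, 10/73)

This is a birth-death chain on three states, which satisfies detailed balance: π_1 · P_{12} = π_2 · P_{21} and π_2 · P_{23} = π_3 · P_{32}.
From π_1 · 1/8 = π_2 · 1/4: π_2/π_1 = (1/8)/(1/4) = 1/2.
From π_2 · 2/7 = π_3 · 3/5: π_3/π_2 = (2/7)/(3/5) = 10/21.
Take π_1 proportional to 1; then unnormalized π = (1, 1/2, 5/21). Normalize by dividing by the sum 73/42:
  π = (42/73, 21/73, 10/73).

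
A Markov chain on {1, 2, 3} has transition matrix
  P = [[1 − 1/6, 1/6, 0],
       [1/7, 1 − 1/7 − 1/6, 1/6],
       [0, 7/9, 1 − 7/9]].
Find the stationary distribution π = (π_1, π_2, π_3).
π = (12/29, 14/29, 3/29)

This is a birth-death chain on three states, which satisfies detailed balance: π_1 · P_{12} = π_2 · P_{21} and π_2 · P_{23} = π_3 · P_{32}.
From π_1 · 1/6 = π_2 · 1/7: π_2/π_1 = (1/6)/(1/7) = 7/6.
From π_2 · 1/6 = π_3 · 7/9: π_3/π_2 = (1/6)/(7/9) = 3/14.
Take π_1 proportional to 1; then unnormalized π = (1, 7/6, 1/4). Normalize by dividing by the sum 29/12:
  π = (12/29, 14/29, 3/29).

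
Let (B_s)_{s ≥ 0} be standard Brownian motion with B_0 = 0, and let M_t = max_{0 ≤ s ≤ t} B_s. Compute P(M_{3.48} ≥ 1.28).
P(M_{3.48} ≥ 1.28) = 2·P(B_{3.48} ≥ 1.28) = 2(1 − Φ(1.28/√3.48)) ≈ 0.4926

By the reflection principle for Brownian motion, P(M_t ≥ a) = 2 · P(B_t ≥ a) for a ≥ 0. Since B_t ~ N(0, t), P(B_t ≥ 1.28) = 1 − Φ(1.28/√t) = 1 − Φ(1.28/√3.48) = 1 − Φ(0.6862). So
  P(M_{3.48} ≥ 1.28) = 2(1 − Φ(0.6862)) ≈ 0.4926.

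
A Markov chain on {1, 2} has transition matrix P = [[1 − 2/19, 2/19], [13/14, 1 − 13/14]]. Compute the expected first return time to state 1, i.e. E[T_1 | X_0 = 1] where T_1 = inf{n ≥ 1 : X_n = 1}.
E[T_1 | X_0 = 1] = 1/π_1 = 275/247

For an irreducible recurrent Markov chain with stationary distribution π, E[T_i | X_0 = i] = 1/π_i (Kac's formula). Here π_1 = (13/14)/(2/19 + 13/14) = (13/14)/(275/266) = 247/275, so E[T_1 | X_0 = 1] = 1/π_1 = (2/19 + 13/14)/(13/14) = (275/266)/(13/14) = 275/247.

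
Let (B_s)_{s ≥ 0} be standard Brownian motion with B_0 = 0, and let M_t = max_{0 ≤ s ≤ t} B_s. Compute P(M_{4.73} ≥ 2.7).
P(M_{4.73} ≥ 2.7) = 2·P(B_{4.73} ≥ 2.7) = 2(1 − Φ(2.7/√4.73)) ≈ 0.2144

By the reflection principle for Brownian motion, P(M_t ≥ a) = 2 · P(B_t ≥ a) for a ≥ 0. Since B_t ~ N(0, t), P(B_t ≥ 2.7) = 1 − Φ(2.7/√t) = 1 − Φ(2.7/√4.73) = 1 − Φ(1.2415). So
  P(M_{4.73} ≥ 2.7) = 2(1 − Φ(1.2415)) ≈ 0.2144.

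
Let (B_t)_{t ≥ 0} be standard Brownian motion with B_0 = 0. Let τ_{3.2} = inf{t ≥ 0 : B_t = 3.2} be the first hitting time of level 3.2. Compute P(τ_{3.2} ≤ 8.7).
P(τ_{3.2} ≤ 8.7) = 2(1 − Φ(3.2/√8.7)) = 2(1 − Φ(1.0849)) ≈ 0.2780

By the reflection principle for standard BM, P(τ_b ≤ t) = 2 · P(B_t ≥ b). Since B_t ~ N(0, t), P(B_t ≥ 3.2) = 1 − Φ(3.2/√t) = 1 − Φ(3.2/√8.7) = 1 − Φ(1.0849) ≈ 0.13898. Doubling: P(τ_{3.2} ≤ 8.7) ≈ 2 · 0.13898 = 0.27796 ≈ 0.2780.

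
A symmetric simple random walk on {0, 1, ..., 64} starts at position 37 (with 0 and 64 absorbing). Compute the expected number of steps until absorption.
E[τ | X_0 = 37] = 999

Let v_k = E[τ | X_0 = k]. Boundary: v_0 = v_64 = 0. Recurrence: v_k = 1 + (v_{k-1} + v_{k+1})/2 for 1 ≤ k ≤ 63. The particular solution to v_k − (v_{k-1} + v_{k+1})/2 = 1 is v_k = −k^2. Adding homogeneous solution A + B k and matching boundaries gives v_k = k (64 − k). Substituting k = 37: v_37 = 37 · 27 = 999.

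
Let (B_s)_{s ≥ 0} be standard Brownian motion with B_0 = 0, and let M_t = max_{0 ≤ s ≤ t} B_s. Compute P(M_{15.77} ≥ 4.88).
P(M_{15.77} ≥ 4.88) = 2·P(B_{15.77} ≥ 4.88) = 2(1 − Φ(4.88/√15.77)) ≈ 0.2191

By the reflection principle for Brownian motion, P(M_t ≥ a) = 2 · P(B_t ≥ a) for a ≥ 0. Since B_t ~ N(0, t), P(B_t ≥ 4.88) = 1 − Φ(4.88/√t) = 1 − Φ(4.88/√15.77) = 1 − Φ(1.2289). So
  P(M_{15.77} ≥ 4.88) = 2(1 − Φ(1.2289)) ≈ 0.2191.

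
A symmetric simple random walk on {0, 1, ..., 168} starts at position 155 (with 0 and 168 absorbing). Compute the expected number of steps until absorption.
E[τ | X_0 = 155] = 2015

Let v_k = E[τ | X_0 = k]. Boundary: v_0 = v_168 = 0. Recurrence: v_k = 1 + (v_{k-1} + v_{k+1})/2 for 1 ≤ k ≤ 167. The particular solution to v_k − (v_{k-1} + v_{k+1})/2 = 1 is v_k = −k^2. Adding homogeneous solution A + B k and matching boundaries gives v_k = k (168 − k). Substituting k = 155: v_155 = 155 · 13 = 2015.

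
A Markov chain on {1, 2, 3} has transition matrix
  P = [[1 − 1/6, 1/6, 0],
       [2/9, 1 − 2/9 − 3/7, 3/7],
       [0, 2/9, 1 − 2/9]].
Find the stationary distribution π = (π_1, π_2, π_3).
π = (56/179, 42/179, 81/179)

This is a birth-death chain on three states, which satisfies detailed balance: π_1 · P_{12} = π_2 · P_{21} and π_2 · P_{23} = π_3 · P_{32}.
From π_1 · 1/6 = π_2 · 2/9: π_2/π_1 = (1/6)/(2/9) = 3/4.
From π_2 · 3/7 = π_3 · 2/9: π_3/π_2 = (3/7)/(2/9) = 27/14.
Take π_1 proportional to 1; then unnormalized π = (1, 3/4, 81/56). Normalize by dividing by the sum 179/56:
  π = (56/179, 42/179, 81/179).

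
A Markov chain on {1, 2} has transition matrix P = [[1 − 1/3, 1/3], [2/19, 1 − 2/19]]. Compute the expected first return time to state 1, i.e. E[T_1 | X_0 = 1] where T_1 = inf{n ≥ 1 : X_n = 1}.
E[T_1 | X_0 = 1] = 1/π_1 = 25/6

For an irreducible recurrent Markov chain with stationary distribution π, E[T_i | X_0 = i] = 1/π_i (Kac's formula). Here π_1 = (2/19)/(1/3 + 2/19) = (2/19)/(25/57) = 6/25, so E[T_1 | X_0 = 1] = 1/π_1 = (1/3 + 2/19)/(2/19) = (25/57)/(2/19) = 25/6.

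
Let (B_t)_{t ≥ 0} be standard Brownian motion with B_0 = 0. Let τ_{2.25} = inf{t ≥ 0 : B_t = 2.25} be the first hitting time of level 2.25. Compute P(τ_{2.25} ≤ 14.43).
P(τ_{2.25} ≤ 14.43) = 2(1 − Φ(2.25/√14.43)) = 2(1 − Φ(0.5923)) ≈ 0.5536

By the reflection principle for standard BM, P(τ_b ≤ t) = 2 · P(B_t ≥ b). Since B_t ~ N(0, t), P(B_t ≥ 2.25) = 1 − Φ(2.25/√t) = 1 − Φ(2.25/√14.43) = 1 − Φ(0.5923) ≈ 0.27682. Doubling: P(τ_{2.25} ≤ 14.43) ≈ 2 · 0.27682 = 0.55364 ≈ 0.5536.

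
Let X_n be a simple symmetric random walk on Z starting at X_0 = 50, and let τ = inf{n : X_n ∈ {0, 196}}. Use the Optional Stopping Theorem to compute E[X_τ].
E[X_τ] = 50

X_n is a martingale and τ is a bounded-mean stopping time (indeed τ is finite a.s. with bounded expectation since the walk is in a bounded region). By the OST, E[X_τ] = E[X_0] = 50. Equivalently: E[X_τ] = 196 · P(hit 196 first) + 0 · P(hit 0 first) = 196 · (50/196) = 50.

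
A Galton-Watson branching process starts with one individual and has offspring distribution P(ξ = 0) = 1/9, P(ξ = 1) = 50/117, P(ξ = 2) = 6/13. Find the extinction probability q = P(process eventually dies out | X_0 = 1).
q = 13/54

The pgf is f(s) = 1/9 + 50/117·s + 6/13·s². The extinction probability q is the smallest fixed point of f in [0, 1]. Setting s = f(s):
  6/13·s² + (50/117 − 1)·s + 1/9 = 0
  6/13·s² − (1/9 + 6/13)·s + 1/9 = 0
which factors as (s − 1)·(6/13·s − 1/9) = 0, giving roots s = 1 and s = (1/9)/(6/13) = 13/54.
Mean offspring μ = 50/117 + 2·6/13 = 158/117 > 1 (supercritical), so q < 1. The extinction probability is the smaller root: q = (1/9)/(6/13) = 13/54.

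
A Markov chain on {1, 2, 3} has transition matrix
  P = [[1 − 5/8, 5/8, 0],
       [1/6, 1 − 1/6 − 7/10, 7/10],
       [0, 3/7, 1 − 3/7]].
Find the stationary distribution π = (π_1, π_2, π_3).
π = (8/87, 10/29, 49/87)

This is a birth-death chain on three states, which satisfies detailed balance: π_1 · P_{12} = π_2 · P_{21} and π_2 · P_{23} = π_3 · P_{32}.
From π_1 · 5/8 = π_2 · 1/6: π_2/π_1 = (5/8)/(1/6) = 15/4.
From π_2 · 7/10 = π_3 · 3/7: π_3/π_2 = (7/10)/(3/7) = 49/30.
Take π_1 proportional to 1; then unnormalized π = (1, 15/4, 49/8). Normalize by dividing by the sum 87/8:
  π = (8/87, 10/29, 49/87).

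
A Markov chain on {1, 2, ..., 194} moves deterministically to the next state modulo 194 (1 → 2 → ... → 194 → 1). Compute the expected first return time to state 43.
E[T_43 | X_0 = 43] = 194

The chain cycles deterministically, so starting at state 43 it returns in exactly 194 steps. Equivalently, the stationary distribution is uniform π_j = 1/194 for every state j, so by Kac's formula E[T_43] = 1/π_43 = 194.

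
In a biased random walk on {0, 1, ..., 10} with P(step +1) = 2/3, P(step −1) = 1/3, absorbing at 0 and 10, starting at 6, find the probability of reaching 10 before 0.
P(hit 10 before 0) = (1 − (1/2)^6) / (1 − (1/2)^10) = 336/341

Let u_k denote P(reach 10 before 0 | start at k). Boundary: u_0 = 0, u_10 = 1. Recurrence: u_k = 2/3·u_{k+1} + 1/3·u_{k-1} for 1 ≤ k ≤ 9. Try u_k = A + B·r^k with r = q/p = (1/3)/(2/3) = 1/2. Substitution satisfies the recurrence; boundary conditions give:
  u_k = (1 − r^k) / (1 − r^N) = (1 − (1/2)^6) / (1 − (1/2)^10) = 336/341.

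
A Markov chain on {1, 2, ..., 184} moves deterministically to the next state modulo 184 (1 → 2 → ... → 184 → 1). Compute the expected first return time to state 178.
E[T_178 | X_0 = 178] = 184

The chain cycles deterministically, so starting at state 178 it returns in exactly 184 steps. Equivalently, the stationary distribution is uniform π_j = 1/184 for every state j, so by Kac's formula E[T_178] = 1/π_178 = 184.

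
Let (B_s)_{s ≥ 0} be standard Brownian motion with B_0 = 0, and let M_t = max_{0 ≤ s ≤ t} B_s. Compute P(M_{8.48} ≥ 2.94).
P(M_{8.48} ≥ 2.94) = 2·P(B_{8.48} ≥ 2.94) = 2(1 − Φ(2.94/√8.48)) ≈ 0.3127

By the reflection principle for Brownian motion, P(M_t ≥ a) = 2 · P(B_t ≥ a) for a ≥ 0. Since B_t ~ N(0, t), P(B_t ≥ 2.94) = 1 − Φ(2.94/√t) = 1 − Φ(2.94/√8.48) = 1 − Φ(1.0096). So
  P(M_{8.48} ≥ 2.94) = 2(1 − Φ(1.0096)) ≈ 0.3127.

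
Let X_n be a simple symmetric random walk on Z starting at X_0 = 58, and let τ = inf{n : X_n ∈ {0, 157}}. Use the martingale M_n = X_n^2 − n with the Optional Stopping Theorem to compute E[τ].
E[τ] = 5742

M_n = X_n^2 − n is a martingale (since E[X_{n+1}^2 | F_n] = X_n^2 + 1). By OST (τ has finite mean in a bounded region), E[M_τ] = E[M_0] = X_0^2 − 0 = 58^2 = 3364. Also E[M_τ] = E[X_τ^2] − E[τ]. The walk exits at 0 or 157, with P(hit 157 first) = 58/157, so E[X_τ^2] = 157^2 · 58/157 + 0 = 9106. Thus E[τ] = E[X_τ^2] − E[M_τ] = 9106 − 3364 = 5742 = 58(157 − 58) = 5742.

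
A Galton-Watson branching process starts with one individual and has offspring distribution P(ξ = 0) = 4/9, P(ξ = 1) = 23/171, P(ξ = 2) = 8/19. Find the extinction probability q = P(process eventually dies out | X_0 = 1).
q = 1

Mean offspring μ = 0·4/9 + 1·23/171 + 2·8/19 = 167/171 ≤ 1. For μ ≤ 1 with offspring not concentrated at 1, the Galton-Watson process goes extinct almost surely, so q = 1.
(Algebraic check: The pgf is f(s) = 4/9 + 23/171·s + 8/19·s². The extinction probability q is the smallest fixed point of f in [0, 1]. Setting s = f(s):
  8/19·s² + (23/171 − 1)·s + 4/9 = 0
  8/19·s² − (4/9 + 8/19)·s + 4/9 = 0
which factors as (s − 1)·(8/19·s − 4/9) = 0, giving roots s = 1 and s = (4/9)/(8/19) = 19/18. Since 19/18 ≥ 1, the smallest root in [0, 1] is s = 1.)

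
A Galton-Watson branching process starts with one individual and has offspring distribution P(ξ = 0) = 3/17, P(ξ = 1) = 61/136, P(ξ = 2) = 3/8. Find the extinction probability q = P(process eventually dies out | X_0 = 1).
q = 8/17

The pgf is f(s) = 3/17 + 61/136·s + 3/8·s². The extinction probability q is the smallest fixed point of f in [0, 1]. Setting s = f(s):
  3/8·s² + (61/136 − 1)·s + 3/17 = 0
  3/8·s² − (3/17 + 3/8)·s + 3/17 = 0
which factors as (s − 1)·(3/8·s − 3/17) = 0, giving roots s = 1 and s = (3/17)/(3/8) = 8/17.
Mean offspring μ = 61/136 + 2·3/8 = 163/136 > 1 (supercritical), so q < 1. The extinction probability is the smaller root: q = (3/17)/(3/8) = 8/17.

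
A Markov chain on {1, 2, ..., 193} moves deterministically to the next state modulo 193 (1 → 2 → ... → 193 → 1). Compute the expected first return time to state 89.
E[T_89 | X_0 = 89] = 193

The chain cycles deterministically, so starting at state 89 it returns in exactly 193 steps. Equivalently, the stationary distribution is uniform π_j = 1/193 for every state j, so by Kac's formula E[T_89] = 1/π_89 = 193.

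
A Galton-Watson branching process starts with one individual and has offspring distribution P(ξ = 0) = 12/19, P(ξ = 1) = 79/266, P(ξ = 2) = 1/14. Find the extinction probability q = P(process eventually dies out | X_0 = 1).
q = 1

Mean offspring μ = 0·12/19 + 1·79/266 + 2·1/14 = 117/266 ≤ 1. For μ ≤ 1 with offspring not concentrated at 1, the Galton-Watson process goes extinct almost surely, so q = 1.
(Algebraic check: The pgf is f(s) = 12/19 + 79/266·s + 1/14·s². The extinction probability q is the smallest fixed point of f in [0, 1]. Setting s = f(s):
  1/14·s² + (79/266 − 1)·s + 12/19 = 0
  1/14·s² − (12/19 + 1/14)·s + 12/19 = 0
which factors as (s − 1)·(1/14·s − 12/19) = 0, giving roots s = 1 and s = (12/19)/(1/14) = 168/19. Since 168/19 ≥ 1, the smallest root in [0, 1] is s = 1.)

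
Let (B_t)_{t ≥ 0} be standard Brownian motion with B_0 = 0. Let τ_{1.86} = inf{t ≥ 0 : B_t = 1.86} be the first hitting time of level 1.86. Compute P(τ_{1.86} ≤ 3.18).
P(τ_{1.86} ≤ 3.18) = 2(1 − Φ(1.86/√3.18)) = 2(1 − Φ(1.0430)) ≈ 0.2969

By the reflection principle for standard BM, P(τ_b ≤ t) = 2 · P(B_t ≥ b). Since B_t ~ N(0, t), P(B_t ≥ 1.86) = 1 − Φ(1.86/√t) = 1 − Φ(1.86/√3.18) = 1 − Φ(1.0430) ≈ 0.14847. Doubling: P(τ_{1.86} ≤ 3.18) ≈ 2 · 0.14847 = 0.29694 ≈ 0.2969.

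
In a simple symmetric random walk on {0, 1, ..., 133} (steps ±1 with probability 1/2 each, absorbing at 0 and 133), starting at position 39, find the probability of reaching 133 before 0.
P(hit 133 before 0) = 39/133

Let u_k = P(hit 133 before 0 | start at k). Then u_0 = 0, u_133 = 1, and u_k = u_{k-1}/2 + u_{k+1}/2 for 1 ≤ k ≤ 132. This harmonic recurrence is solved by u_k = k/133, giving u_39 = 39/133.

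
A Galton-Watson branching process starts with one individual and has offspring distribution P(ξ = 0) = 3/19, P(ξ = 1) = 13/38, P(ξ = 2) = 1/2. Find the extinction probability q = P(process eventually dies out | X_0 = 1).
q = 6/19

The pgf is f(s) = 3/19 + 13/38·s + 1/2·s². The extinction probability q is the smallest fixed point of f in [0, 1]. Setting s = f(s):
  1/2·s² + (13/38 − 1)·s + 3/19 = 0
  1/2·s² − (3/19 + 1/2)·s + 3/19 = 0
which factors as (s − 1)·(1/2·s − 3/19) = 0, giving roots s = 1 and s = (3/19)/(1/2) = 6/19.
Mean offspring μ = 13/38 + 2·1/2 = 51/38 > 1 (supercritical), so q < 1. The extinction probability is the smaller root: q = (3/19)/(1/2) = 6/19.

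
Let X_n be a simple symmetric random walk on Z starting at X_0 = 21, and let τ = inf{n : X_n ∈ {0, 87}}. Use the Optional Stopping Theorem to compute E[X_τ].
E[X_τ] = 21

X_n is a martingale and τ is a bounded-mean stopping time (indeed τ is finite a.s. with bounded expectation since the walk is in a bounded region). By the OST, E[X_τ] = E[X_0] = 21. Equivalently: E[X_τ] = 87 · P(hit 87 first) + 0 · P(hit 0 first) = 87 · (21/87) = 21.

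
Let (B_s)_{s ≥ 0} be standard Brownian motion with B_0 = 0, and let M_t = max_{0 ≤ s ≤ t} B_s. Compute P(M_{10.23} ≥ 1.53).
P(M_{10.23} ≥ 1.53) = 2·P(B_{10.23} ≥ 1.53) = 2(1 − Φ(1.53/√10.23)) ≈ 0.6324

By the reflection principle for Brownian motion, P(M_t ≥ a) = 2 · P(B_t ≥ a) for a ≥ 0. Since B_t ~ N(0, t), P(B_t ≥ 1.53) = 1 − Φ(1.53/√t) = 1 − Φ(1.53/√10.23) = 1 − Φ(0.4784). So
  P(M_{10.23} ≥ 1.53) = 2(1 − Φ(0.4784)) ≈ 0.6324.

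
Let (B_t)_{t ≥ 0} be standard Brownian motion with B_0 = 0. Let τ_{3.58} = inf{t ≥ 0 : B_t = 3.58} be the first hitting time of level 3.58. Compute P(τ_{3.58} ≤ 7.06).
P(τ_{3.58} ≤ 7.06) = 2(1 − Φ(3.58/√7.06)) = 2(1 − Φ(1.3474)) ≈ 0.1779

By the reflection principle for standard BM, P(τ_b ≤ t) = 2 · P(B_t ≥ b). Since B_t ~ N(0, t), P(B_t ≥ 3.58) = 1 − Φ(3.58/√t) = 1 − Φ(3.58/√7.06) = 1 − Φ(1.3474) ≈ 0.08893. Doubling: P(τ_{3.58} ≤ 7.06) ≈ 2 · 0.08893 = 0.17786 ≈ 0.1779.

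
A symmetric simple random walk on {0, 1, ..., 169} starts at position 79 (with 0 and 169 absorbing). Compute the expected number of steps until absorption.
E[τ | X_0 = 79] = 7110

Let v_k = E[τ | X_0 = k]. Boundary: v_0 = v_169 = 0. Recurrence: v_k = 1 + (v_{k-1} + v_{k+1})/2 for 1 ≤ k ≤ 168. The particular solution to v_k − (v_{k-1} + v_{k+1})/2 = 1 is v_k = −k^2. Adding homogeneous solution A + B k and matching boundaries gives v_k = k (169 − k). Substituting k = 79: v_79 = 79 · 90 = 7110.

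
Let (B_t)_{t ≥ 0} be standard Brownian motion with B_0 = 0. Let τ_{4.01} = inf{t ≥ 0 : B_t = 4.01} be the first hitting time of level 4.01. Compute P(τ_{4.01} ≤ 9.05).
P(τ_{4.01} ≤ 9.05) = 2(1 − Φ(4.01/√9.05)) = 2(1 − Φ(1.3330)) ≈ 0.1825

By the reflection principle for standard BM, P(τ_b ≤ t) = 2 · P(B_t ≥ b). Since B_t ~ N(0, t), P(B_t ≥ 4.01) = 1 − Φ(4.01/√t) = 1 − Φ(4.01/√9.05) = 1 − Φ(1.3330) ≈ 0.09127. Doubling: P(τ_{4.01} ≤ 9.05) ≈ 2 · 0.09127 = 0.18254 ≈ 0.1825.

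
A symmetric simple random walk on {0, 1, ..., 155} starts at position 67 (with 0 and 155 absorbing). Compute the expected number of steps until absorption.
E[τ | X_0 = 67] = 5896

Let v_k = E[τ | X_0 = k]. Boundary: v_0 = v_155 = 0. Recurrence: v_k = 1 + (v_{k-1} + v_{k+1})/2 for 1 ≤ k ≤ 154. The particular solution to v_k − (v_{k-1} + v_{k+1})/2 = 1 is v_k = −k^2. Adding homogeneous solution A + B k and matching boundaries gives v_k = k (155 − k). Substituting k = 67: v_67 = 67 · 88 = 5896.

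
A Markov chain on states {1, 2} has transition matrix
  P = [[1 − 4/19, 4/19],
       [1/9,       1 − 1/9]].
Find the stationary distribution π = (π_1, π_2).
π_1 = 19/55, π_2 = 36/55

Solve πP = π with π_1 + π_2 = 1. From πP = π: π_1 · (1 − 4/19) + π_2 · 1/9 = π_1 ⇒ π_2 · 1/9 = π_1 · 4/19 ⇒ π_2/π_1 = (4/19)/(1/9) = 36/19. Together with π_1 + π_2 = 1:
  π_1 = (1/9)/(4/19 + 1/9) = (1/9)/(55/171) = 19/55,
  π_2 = (4/19)/(4/19 + 1/9) = (4/19)/(55/171) = 36/55.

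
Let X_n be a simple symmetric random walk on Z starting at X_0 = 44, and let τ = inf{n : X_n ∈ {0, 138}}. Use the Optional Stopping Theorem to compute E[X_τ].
E[X_τ] = 44

X_n is a martingale and τ is a bounded-mean stopping time (indeed τ is finite a.s. with bounded expectation since the walk is in a bounded region). By the OST, E[X_τ] = E[X_0] = 44. Equivalently: E[X_τ] = 138 · P(hit 138 first) + 0 · P(hit 0 first) = 138 · (44/138) = 44.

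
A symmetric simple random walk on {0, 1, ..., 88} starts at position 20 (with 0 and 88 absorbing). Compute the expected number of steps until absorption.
E[τ | X_0 = 20] = 1360

Let v_k = E[τ | X_0 = k]. Boundary: v_0 = v_88 = 0. Recurrence: v_k = 1 + (v_{k-1} + v_{k+1})/2 for 1 ≤ k ≤ 87. The particular solution to v_k − (v_{k-1} + v_{k+1})/2 = 1 is v_k = −k^2. Adding homogeneous solution A + B k and matching boundaries gives v_k = k (88 − k). Substituting k = 20: v_20 = 20 · 68 = 1360.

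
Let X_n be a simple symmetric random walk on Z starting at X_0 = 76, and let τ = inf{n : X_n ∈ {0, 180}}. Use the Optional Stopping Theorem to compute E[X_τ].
E[X_τ] = 76

X_n is a martingale and τ is a bounded-mean stopping time (indeed τ is finite a.s. with bounded expectation since the walk is in a bounded region). By the OST, E[X_τ] = E[X_0] = 76. Equivalently: E[X_τ] = 180 · P(hit 180 first) + 0 · P(hit 0 first) = 180 · (76/180) = 76.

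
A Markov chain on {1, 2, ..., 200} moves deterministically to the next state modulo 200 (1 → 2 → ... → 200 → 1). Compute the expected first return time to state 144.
E[T_144 | X_0 = 144] = 200

The chain cycles deterministically, so starting at state 144 it returns in exactly 200 steps. Equivalently, the stationary distribution is uniform π_j = 1/200 for every state j, so by Kac's formula E[T_144] = 1/π_144 = 200.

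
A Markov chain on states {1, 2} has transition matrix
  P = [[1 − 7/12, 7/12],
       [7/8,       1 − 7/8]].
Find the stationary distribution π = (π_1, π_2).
π_1 = 3/5, π_2 = 2/5

Solve πP = π with π_1 + π_2 = 1. From πP = π: π_1 · (1 − 7/12) + π_2 · 7/8 = π_1 ⇒ π_2 · 7/8 = π_1 · 7/12 ⇒ π_2/π_1 = (7/12)/(7/8) = 2/3. Together with π_1 + π_2 = 1:
  π_1 = (7/8)/(7/12 + 7/8) = (7/8)/(35/24) = 3/5,
  π_2 = (7/12)/(7/12 + 7/8) = (7/12)/(35/24) = 2/5.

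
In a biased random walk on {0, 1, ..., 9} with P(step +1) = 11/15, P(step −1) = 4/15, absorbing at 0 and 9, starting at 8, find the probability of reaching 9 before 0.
P(hit 9 before 0) = (1 − (4/11)^8) / (1 − (4/11)^9) = 336746685/336812221

Let u_k denote P(reach 9 before 0 | start at k). Boundary: u_0 = 0, u_9 = 1. Recurrence: u_k = 11/15·u_{k+1} + 4/15·u_{k-1} for 1 ≤ k ≤ 8. Try u_k = A + B·r^k with r = q/p = (4/15)/(11/15) = 4/11. Substitution satisfies the recurrence; boundary conditions give:
  u_k = (1 − r^k) / (1 − r^N) = (1 − (4/11)^8) / (1 − (4/11)^9) = 336746685/336812221.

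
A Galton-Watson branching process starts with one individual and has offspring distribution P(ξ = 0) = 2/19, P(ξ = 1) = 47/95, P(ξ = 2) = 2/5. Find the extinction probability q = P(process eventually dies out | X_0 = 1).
q = 5/19

The pgf is f(s) = 2/19 + 47/95·s + 2/5·s². The extinction probability q is the smallest fixed point of f in [0, 1]. Setting s = f(s):
  2/5·s² + (47/95 − 1)·s + 2/19 = 0
  2/5·s² − (2/19 + 2/5)·s + 2/19 = 0
which factors as (s − 1)·(2/5·s − 2/19) = 0, giving roots s = 1 and s = (2/19)/(2/5) = 5/19.
Mean offspring μ = 47/95 + 2·2/5 = 123/95 > 1 (supercritical), so q < 1. The extinction probability is the smaller root: q = (2/19)/(2/5) = 5/19.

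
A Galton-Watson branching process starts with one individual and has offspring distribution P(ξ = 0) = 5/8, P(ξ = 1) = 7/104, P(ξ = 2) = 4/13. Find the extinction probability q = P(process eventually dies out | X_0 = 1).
q = 1

Mean offspring μ = 0·5/8 + 1·7/104 + 2·4/13 = 71/104 ≤ 1. For μ ≤ 1 with offspring not concentrated at 1, the Galton-Watson process goes extinct almost surely, so q = 1.
(Algebraic check: The pgf is f(s) = 5/8 + 7/104·s + 4/13·s². The extinction probability q is the smallest fixed point of f in [0, 1]. Setting s = f(s):
  4/13·s² + (7/104 − 1)·s + 5/8 = 0
  4/13·s² − (5/8 + 4/13)·s + 5/8 = 0
which factors as (s − 1)·(4/13·s − 5/8) = 0, giving roots s = 1 and s = (5/8)/(4/13) = 65/32. Since 65/32 ≥ 1, the smallest root in [0, 1] is s = 1.)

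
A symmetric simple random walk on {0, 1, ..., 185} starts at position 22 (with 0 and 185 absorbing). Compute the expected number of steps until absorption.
E[τ | X_0 = 22] = 3586

Let v_k = E[τ | X_0 = k]. Boundary: v_0 = v_185 = 0. Recurrence: v_k = 1 + (v_{k-1} + v_{k+1})/2 for 1 ≤ k ≤ 184. The particular solution to v_k − (v_{k-1} + v_{k+1})/2 = 1 is v_k = −k^2. Adding homogeneous solution A + B k and matching boundaries gives v_k = k (185 − k). Substituting k = 22: v_22 = 22 · 163 = 3586.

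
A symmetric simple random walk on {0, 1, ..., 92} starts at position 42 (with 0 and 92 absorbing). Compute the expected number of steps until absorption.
E[τ | X_0 = 42] = 2100

Let v_k = E[τ | X_0 = k]. Boundary: v_0 = v_92 = 0. Recurrence: v_k = 1 + (v_{k-1} + v_{k+1})/2 for 1 ≤ k ≤ 91. The particular solution to v_k − (v_{k-1} + v_{k+1})/2 = 1 is v_k = −k^2. Adding homogeneous solution A + B k and matching boundaries gives v_k = k (92 − k). Substituting k = 42: v_42 = 42 · 50 = 2100.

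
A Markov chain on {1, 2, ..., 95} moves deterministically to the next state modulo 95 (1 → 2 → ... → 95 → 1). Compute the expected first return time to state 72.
E[T_72 | X_0 = 72] = 95

The chain cycles deterministically, so starting at state 72 it returns in exactly 95 steps. Equivalently, the stationary distribution is uniform π_j = 1/95 for every state j, so by Kac's formula E[T_72] = 1/π_72 = 95.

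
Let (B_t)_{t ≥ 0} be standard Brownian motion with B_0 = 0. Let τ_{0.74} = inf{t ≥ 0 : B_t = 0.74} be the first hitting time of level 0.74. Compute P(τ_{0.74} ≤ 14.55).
P(τ_{0.74} ≤ 14.55) = 2(1 − Φ(0.74/√14.55)) = 2(1 − Φ(0.1940)) ≈ 0.8462

By the reflection principle for standard BM, P(τ_b ≤ t) = 2 · P(B_t ≥ b). Since B_t ~ N(0, t), P(B_t ≥ 0.74) = 1 − Φ(0.74/√t) = 1 − Φ(0.74/√14.55) = 1 − Φ(0.1940) ≈ 0.42309. Doubling: P(τ_{0.74} ≤ 14.55) ≈ 2 · 0.42309 = 0.84618 ≈ 0.8462.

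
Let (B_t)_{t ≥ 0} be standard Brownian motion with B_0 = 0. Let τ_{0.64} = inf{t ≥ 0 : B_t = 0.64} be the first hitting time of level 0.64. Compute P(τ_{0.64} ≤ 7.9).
P(τ_{0.64} ≤ 7.9) = 2(1 − Φ(0.64/√7.9)) = 2(1 − Φ(0.2277)) ≈ 0.8199

By the reflection principle for standard BM, P(τ_b ≤ t) = 2 · P(B_t ≥ b). Since B_t ~ N(0, t), P(B_t ≥ 0.64) = 1 − Φ(0.64/√t) = 1 − Φ(0.64/√7.9) = 1 − Φ(0.2277) ≈ 0.40994. Doubling: P(τ_{0.64} ≤ 7.9) ≈ 2 · 0.40994 = 0.81988 ≈ 0.8199.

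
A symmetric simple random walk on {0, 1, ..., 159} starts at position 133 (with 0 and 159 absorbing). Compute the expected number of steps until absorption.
E[τ | X_0 = 133] = 3458

Let v_k = E[τ | X_0 = k]. Boundary: v_0 = v_159 = 0. Recurrence: v_k = 1 + (v_{k-1} + v_{k+1})/2 for 1 ≤ k ≤ 158. The particular solution to v_k − (v_{k-1} + v_{k+1})/2 = 1 is v_k = −k^2. Adding homogeneous solution A + B k and matching boundaries gives v_k = k (159 − k). Substituting k = 133: v_133 = 133 · 26 = 3458.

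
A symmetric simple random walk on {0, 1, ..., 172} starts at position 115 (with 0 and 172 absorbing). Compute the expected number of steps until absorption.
E[τ | X_0 = 115] = 6555

Let v_k = E[τ | X_0 = k]. Boundary: v_0 = v_172 = 0. Recurrence: v_k = 1 + (v_{k-1} + v_{k+1})/2 for 1 ≤ k ≤ 171. The particular solution to v_k − (v_{k-1} + v_{k+1})/2 = 1 is v_k = −k^2. Adding homogeneous solution A + B k and matching boundaries gives v_k = k (172 − k). Substituting k = 115: v_115 = 115 · 57 = 6555.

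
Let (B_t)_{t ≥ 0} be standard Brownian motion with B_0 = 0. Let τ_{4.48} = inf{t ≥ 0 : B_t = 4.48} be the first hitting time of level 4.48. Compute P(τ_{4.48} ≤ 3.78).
P(τ_{4.48} ≤ 3.78) = 2(1 − Φ(4.48/√3.78)) = 2(1 − Φ(2.3043)) ≈ 0.0212

By the reflection principle for standard BM, P(τ_b ≤ t) = 2 · P(B_t ≥ b). Since B_t ~ N(0, t), P(B_t ≥ 4.48) = 1 − Φ(4.48/√t) = 1 − Φ(4.48/√3.78) = 1 − Φ(2.3043) ≈ 0.01060. Doubling: P(τ_{4.48} ≤ 3.78) ≈ 2 · 0.01060 = 0.02120 ≈ 0.0212.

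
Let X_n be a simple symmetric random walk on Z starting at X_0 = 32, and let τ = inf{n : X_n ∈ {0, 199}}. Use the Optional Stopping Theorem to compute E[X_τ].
E[X_τ] = 32

X_n is a martingale and τ is a bounded-mean stopping time (indeed τ is finite a.s. with bounded expectation since the walk is in a bounded region). By the OST, E[X_τ] = E[X_0] = 32. Equivalently: E[X_τ] = 199 · P(hit 199 first) + 0 · P(hit 0 first) = 199 · (32/199) = 32.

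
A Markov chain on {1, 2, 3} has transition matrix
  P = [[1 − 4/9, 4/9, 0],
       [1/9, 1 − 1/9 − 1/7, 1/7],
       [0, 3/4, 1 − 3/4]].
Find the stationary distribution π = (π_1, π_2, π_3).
π = (21/121, 84/121, 16/121)

This is a birth-death chain on three states, which satisfies detailed balance: π_1 · P_{12} = π_2 · P_{21} and π_2 · P_{23} = π_3 · P_{32}.
From π_1 · 4/9 = π_2 · 1/9: π_2/π_1 = (4/9)/(1/9) = 4.
From π_2 · 1/7 = π_3 · 3/4: π_3/π_2 = (1/7)/(3/4) = 4/21.
Take π_1 proportional to 1; then unnormalized π = (1, 4, 16/21). Normalize by dividing by the sum 121/21:
  π = (21/121, 84/121, 16/121).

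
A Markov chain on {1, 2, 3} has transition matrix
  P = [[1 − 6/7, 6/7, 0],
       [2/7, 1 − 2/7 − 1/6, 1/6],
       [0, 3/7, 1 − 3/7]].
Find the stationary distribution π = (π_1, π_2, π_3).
π = (6/31, 18/31, 7/31)

This is a birth-death chain on three states, which satisfies detailed balance: π_1 · P_{12} = π_2 · P_{21} and π_2 · P_{23} = π_3 · P_{32}.
From π_1 · 6/7 = π_2 · 2/7: π_2/π_1 = (6/7)/(2/7) = 3.
From π_2 · 1/6 = π_3 · 3/7: π_3/π_2 = (1/6)/(3/7) = 7/18.
Take π_1 proportional to 1; then unnormalized π = (1, 3, 7/6). Normalize by dividing by the sum 31/6:
  π = (6/31, 18/31, 7/31).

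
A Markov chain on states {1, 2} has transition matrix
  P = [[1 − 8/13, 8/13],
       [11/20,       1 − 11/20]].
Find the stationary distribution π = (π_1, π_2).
π_1 = 143/303, π_2 = 160/303

Solve πP = π with π_1 + π_2 = 1. From πP = π: π_1 · (1 − 8/13) + π_2 · 11/20 = π_1 ⇒ π_2 · 11/20 = π_1 · 8/13 ⇒ π_2/π_1 = (8/13)/(11/20) = 160/143. Together with π_1 + π_2 = 1:
  π_1 = (11/20)/(8/13 + 11/20) = (11/20)/(303/260) = 143/303,
  π_2 = (8/13)/(8/13 + 11/20) = (8/13)/(303/260) = 160/303.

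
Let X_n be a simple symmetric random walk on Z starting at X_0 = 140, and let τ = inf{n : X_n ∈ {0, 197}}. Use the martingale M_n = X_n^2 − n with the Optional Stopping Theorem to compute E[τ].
E[τ] = 7980

M_n = X_n^2 − n is a martingale (since E[X_{n+1}^2 | F_n] = X_n^2 + 1). By OST (τ has finite mean in a bounded region), E[M_τ] = E[M_0] = X_0^2 − 0 = 140^2 = 19600. Also E[M_τ] = E[X_τ^2] − E[τ]. The walk exits at 0 or 197, with P(hit 197 first) = 140/197, so E[X_τ^2] = 197^2 · 140/197 + 0 = 27580. Thus E[τ] = E[X_τ^2] − E[M_τ] = 27580 − 19600 = 7980 = 140(197 − 140) = 7980.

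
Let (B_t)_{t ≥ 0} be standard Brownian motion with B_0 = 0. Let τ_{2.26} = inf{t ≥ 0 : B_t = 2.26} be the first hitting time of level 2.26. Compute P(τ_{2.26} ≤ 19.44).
P(τ_{2.26} ≤ 19.44) = 2(1 − Φ(2.26/√19.44)) = 2(1 − Φ(0.5126)) ≈ 0.6082

By the reflection principle for standard BM, P(τ_b ≤ t) = 2 · P(B_t ≥ b). Since B_t ~ N(0, t), P(B_t ≥ 2.26) = 1 − Φ(2.26/√t) = 1 − Φ(2.26/√19.44) = 1 − Φ(0.5126) ≈ 0.30412. Doubling: P(τ_{2.26} ≤ 19.44) ≈ 2 · 0.30412 = 0.60824 ≈ 0.6082.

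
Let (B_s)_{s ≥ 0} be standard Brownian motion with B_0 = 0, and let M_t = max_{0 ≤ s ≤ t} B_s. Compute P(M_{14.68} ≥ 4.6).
P(M_{14.68} ≥ 4.6) = 2·P(B_{14.68} ≥ 4.6) = 2(1 − Φ(4.6/√14.68)) ≈ 0.2299

By the reflection principle for Brownian motion, P(M_t ≥ a) = 2 · P(B_t ≥ a) for a ≥ 0. Since B_t ~ N(0, t), P(B_t ≥ 4.6) = 1 − Φ(4.6/√t) = 1 − Φ(4.6/√14.68) = 1 − Φ(1.2006). So
  P(M_{14.68} ≥ 4.6) = 2(1 − Φ(1.2006)) ≈ 0.2299.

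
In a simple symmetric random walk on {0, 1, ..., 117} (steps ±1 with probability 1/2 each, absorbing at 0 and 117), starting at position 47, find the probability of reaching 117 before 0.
P(hit 117 before 0) = 47/117

Let u_k = P(hit 117 before 0 | start at k). Then u_0 = 0, u_117 = 1, and u_k = u_{k-1}/2 + u_{k+1}/2 for 1 ≤ k ≤ 116. This harmonic recurrence is solved by u_k = k/117, giving u_47 = 47/117.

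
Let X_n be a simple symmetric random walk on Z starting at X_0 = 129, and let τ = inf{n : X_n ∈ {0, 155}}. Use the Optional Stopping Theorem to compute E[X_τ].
E[X_τ] = 129

X_n is a martingale and τ is a bounded-mean stopping time (indeed τ is finite a.s. with bounded expectation since the walk is in a bounded region). By the OST, E[X_τ] = E[X_0] = 129. Equivalently: E[X_τ] = 155 · P(hit 155 first) + 0 · P(hit 0 first) = 155 · (129/155) = 129.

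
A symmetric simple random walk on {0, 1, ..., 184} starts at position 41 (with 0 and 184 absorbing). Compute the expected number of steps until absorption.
E[τ | X_0 = 41] = 5863

Let v_k = E[τ | X_0 = k]. Boundary: v_0 = v_184 = 0. Recurrence: v_k = 1 + (v_{k-1} + v_{k+1})/2 for 1 ≤ k ≤ 183. The particular solution to v_k − (v_{k-1} + v_{k+1})/2 = 1 is v_k = −k^2. Adding homogeneous solution A + B k and matching boundaries gives v_k = k (184 − k). Substituting k = 41: v_41 = 41 · 143 = 5863.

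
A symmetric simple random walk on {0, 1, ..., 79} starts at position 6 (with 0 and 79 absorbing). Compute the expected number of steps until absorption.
E[τ | X_0 = 6] = 438

Let v_k = E[τ | X_0 = k]. Boundary: v_0 = v_79 = 0. Recurrence: v_k = 1 + (v_{k-1} + v_{k+1})/2 for 1 ≤ k ≤ 78. The particular solution to v_k − (v_{k-1} + v_{k+1})/2 = 1 is v_k = −k^2. Adding homogeneous solution A + B k and matching boundaries gives v_k = k (79 − k). Substituting k = 6: v_6 = 6 · 73 = 438.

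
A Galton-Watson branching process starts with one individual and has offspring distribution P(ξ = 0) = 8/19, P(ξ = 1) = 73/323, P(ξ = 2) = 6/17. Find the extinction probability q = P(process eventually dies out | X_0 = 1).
q = 1

Mean offspring μ = 0·8/19 + 1·73/323 + 2·6/17 = 301/323 ≤ 1. For μ ≤ 1 with offspring not concentrated at 1, the Galton-Watson process goes extinct almost surely, so q = 1.
(Algebraic check: The pgf is f(s) = 8/19 + 73/323·s + 6/17·s². The extinction probability q is the smallest fixed point of f in [0, 1]. Setting s = f(s):
  6/17·s² + (73/323 − 1)·s + 8/19 = 0
  6/17·s² − (8/19 + 6/17)·s + 8/19 = 0
which factors as (s − 1)·(6/17·s − 8/19) = 0, giving roots s = 1 and s = (8/19)/(6/17) = 68/57. Since 68/57 ≥ 1, the smallest root in [0, 1] is s = 1.)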